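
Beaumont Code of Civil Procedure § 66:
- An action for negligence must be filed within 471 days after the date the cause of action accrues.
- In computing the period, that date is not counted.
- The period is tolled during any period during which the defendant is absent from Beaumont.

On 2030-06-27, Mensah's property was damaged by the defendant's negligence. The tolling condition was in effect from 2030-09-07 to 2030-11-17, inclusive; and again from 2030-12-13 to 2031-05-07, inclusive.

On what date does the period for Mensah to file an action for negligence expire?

May 16, 2032

471 days after 2030-06-27 is October 11, 2031.
From September 7, 2030 through November 17, 2030 inclusive is 72 days; tolling adds 72 days: October 11, 2031 + 72 days = December 22, 2031.
From December 13, 2030 through May 7, 2031 inclusive is 146 days; tolling adds 146 days: December 22, 2031 + 146 days = May 16, 2032.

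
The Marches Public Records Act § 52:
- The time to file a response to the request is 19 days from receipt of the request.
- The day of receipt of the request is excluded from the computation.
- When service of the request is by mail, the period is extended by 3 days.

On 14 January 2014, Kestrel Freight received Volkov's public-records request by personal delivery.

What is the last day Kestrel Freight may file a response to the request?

February 2, 2014

19 days after 14 January 2014 is February 2, 2014.
Service was not by mail, so no mail extension applies.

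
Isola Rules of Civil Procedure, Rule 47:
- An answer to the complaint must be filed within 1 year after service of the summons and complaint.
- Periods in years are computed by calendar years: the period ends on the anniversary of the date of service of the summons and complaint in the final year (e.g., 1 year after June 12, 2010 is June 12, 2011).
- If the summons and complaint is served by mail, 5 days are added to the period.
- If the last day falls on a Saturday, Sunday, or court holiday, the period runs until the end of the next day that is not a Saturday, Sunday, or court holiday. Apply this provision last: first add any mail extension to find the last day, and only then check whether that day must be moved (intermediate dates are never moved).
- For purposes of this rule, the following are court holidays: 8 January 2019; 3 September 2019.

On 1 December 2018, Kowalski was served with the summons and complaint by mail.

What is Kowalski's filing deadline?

1 year after 1 December 2018 is December 1, 2019.
Service was by mail, adding 5 days: December 1, 2019 + 5 days = December 6, 2019.
December 6, 2019 is a Friday and not a court holiday, so no extension applies.

December 6, 2019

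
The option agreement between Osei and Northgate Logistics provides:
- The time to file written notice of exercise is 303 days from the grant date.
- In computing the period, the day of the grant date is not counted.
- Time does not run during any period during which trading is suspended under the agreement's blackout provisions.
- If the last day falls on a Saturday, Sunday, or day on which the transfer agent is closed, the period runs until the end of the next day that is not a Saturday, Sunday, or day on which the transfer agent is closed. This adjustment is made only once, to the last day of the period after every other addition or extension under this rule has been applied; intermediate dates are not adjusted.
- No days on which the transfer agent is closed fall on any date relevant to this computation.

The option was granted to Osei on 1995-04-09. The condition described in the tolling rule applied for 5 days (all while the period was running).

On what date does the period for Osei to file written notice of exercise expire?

February 12, 1996

303 days after 1995-04-09 is February 6, 1996.
Tolling adds 5 days: February 6, 1996 + 5 days = February 11, 1996.
February 11, 1996 is Sunday. The next qualifying day is February 12, 1996.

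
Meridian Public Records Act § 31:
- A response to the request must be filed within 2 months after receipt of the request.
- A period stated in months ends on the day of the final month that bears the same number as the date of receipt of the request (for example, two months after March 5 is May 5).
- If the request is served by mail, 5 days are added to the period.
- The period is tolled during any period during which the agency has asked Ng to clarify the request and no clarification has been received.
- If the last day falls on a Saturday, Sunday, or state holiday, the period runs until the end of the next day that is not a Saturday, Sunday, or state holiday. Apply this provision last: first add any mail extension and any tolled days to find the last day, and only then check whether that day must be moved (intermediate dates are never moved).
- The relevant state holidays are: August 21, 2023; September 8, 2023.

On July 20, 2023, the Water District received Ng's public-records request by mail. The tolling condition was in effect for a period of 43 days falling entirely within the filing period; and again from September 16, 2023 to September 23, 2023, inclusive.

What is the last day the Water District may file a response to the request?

November 15, 2023

2 months after July 20, 2023 is September 20, 2023.
Service was by mail, adding 5 days: September 20, 2023 + 5 days = September 25, 2023.
Tolling adds 43 days: September 25, 2023 + 43 days = November 7, 2023.
From September 16, 2023 through September 23, 2023 inclusive is 8 days; tolling adds 8 days: November 7, 2023 + 8 days = November 15, 2023.
November 15, 2023 is a Wednesday and not a state holiday, so no extension applies.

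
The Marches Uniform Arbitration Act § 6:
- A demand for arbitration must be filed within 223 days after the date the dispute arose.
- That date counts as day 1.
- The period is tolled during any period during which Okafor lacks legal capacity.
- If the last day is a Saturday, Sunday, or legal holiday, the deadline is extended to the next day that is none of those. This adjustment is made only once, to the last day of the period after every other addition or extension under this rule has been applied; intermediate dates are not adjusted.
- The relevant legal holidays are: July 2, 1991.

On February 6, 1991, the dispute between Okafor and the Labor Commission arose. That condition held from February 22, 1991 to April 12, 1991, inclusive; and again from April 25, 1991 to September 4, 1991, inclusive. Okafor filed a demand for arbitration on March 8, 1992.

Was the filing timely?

Yes

Counting February 6, 1991 as day 1, day 223 is September 16, 1991.
From February 22, 1991 through April 12, 1991 inclusive is 50 days; tolling adds 50 days: September 16, 1991 + 50 days = November 5, 1991.
From April 25, 1991 through September 4, 1991 inclusive is 133 days; tolling adds 133 days: November 5, 1991 + 133 days = March 17, 1992.
March 17, 1992 is a Tuesday and not a legal holiday, so no extension applies.
The deadline is March 17, 1992; the filing on March 8, 1992 is on or before that date.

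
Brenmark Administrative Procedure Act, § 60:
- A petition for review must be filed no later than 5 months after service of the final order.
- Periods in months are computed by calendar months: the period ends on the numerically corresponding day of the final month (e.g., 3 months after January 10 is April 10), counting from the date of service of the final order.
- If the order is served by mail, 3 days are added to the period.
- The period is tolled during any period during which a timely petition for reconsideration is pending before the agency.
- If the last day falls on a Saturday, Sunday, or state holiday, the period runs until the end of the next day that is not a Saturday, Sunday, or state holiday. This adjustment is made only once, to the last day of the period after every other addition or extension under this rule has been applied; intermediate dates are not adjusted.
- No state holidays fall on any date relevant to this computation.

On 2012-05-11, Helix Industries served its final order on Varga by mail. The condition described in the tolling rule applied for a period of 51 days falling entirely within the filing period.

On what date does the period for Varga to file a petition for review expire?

December 4, 2012

5 months after 2012-05-11 is October 11, 2012.
Service was by mail, adding 3 days: October 11, 2012 + 3 days = October 14, 2012.
Tolling adds 51 days: October 14, 2012 + 51 days = December 4, 2012.
December 4, 2012 is a Tuesday and not a state holiday, so no extension applies.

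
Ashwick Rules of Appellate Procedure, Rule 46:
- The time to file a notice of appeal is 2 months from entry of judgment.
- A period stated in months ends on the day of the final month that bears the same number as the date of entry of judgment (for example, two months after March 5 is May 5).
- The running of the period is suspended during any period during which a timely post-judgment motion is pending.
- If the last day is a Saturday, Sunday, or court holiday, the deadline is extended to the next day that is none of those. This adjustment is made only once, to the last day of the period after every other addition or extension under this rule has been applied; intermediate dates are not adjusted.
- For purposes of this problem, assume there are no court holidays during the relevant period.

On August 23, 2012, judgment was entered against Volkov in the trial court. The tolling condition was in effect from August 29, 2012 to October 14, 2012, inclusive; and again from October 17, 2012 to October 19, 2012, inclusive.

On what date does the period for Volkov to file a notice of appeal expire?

2 months after August 23, 2012 is October 23, 2012.
From August 29, 2012 through October 14, 2012 inclusive is 47 days; tolling adds 47 days: October 23, 2012 + 47 days = December 9, 2012.
From October 17, 2012 through October 19, 2012 inclusive is 3 days; tolling adds 3 days: December 9, 2012 + 3 days = December 12, 2012.
December 12, 2012 is a Wednesday and not a court holiday, so no extension applies.

December 12, 2012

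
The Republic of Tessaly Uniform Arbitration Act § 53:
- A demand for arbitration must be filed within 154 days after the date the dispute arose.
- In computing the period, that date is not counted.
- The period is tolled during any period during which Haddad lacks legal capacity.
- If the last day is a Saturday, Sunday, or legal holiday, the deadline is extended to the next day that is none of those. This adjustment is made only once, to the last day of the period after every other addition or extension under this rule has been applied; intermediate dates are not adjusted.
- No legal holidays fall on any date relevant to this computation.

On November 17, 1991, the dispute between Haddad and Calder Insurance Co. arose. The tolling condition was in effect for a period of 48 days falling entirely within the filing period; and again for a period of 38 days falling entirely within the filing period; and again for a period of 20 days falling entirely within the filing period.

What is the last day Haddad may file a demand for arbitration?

154 days after November 17, 1991 is April 19, 1992.
Tolling adds 48 days: April 19, 1992 + 48 days = June 6, 1992.
Tolling adds 38 days: June 6, 1992 + 38 days = July 14, 1992.
Tolling adds 20 days: July 14, 1992 + 20 days = August 3, 1992.
August 3, 1992 is a Monday and not a legal holiday, so no extension applies.

August 3, 1992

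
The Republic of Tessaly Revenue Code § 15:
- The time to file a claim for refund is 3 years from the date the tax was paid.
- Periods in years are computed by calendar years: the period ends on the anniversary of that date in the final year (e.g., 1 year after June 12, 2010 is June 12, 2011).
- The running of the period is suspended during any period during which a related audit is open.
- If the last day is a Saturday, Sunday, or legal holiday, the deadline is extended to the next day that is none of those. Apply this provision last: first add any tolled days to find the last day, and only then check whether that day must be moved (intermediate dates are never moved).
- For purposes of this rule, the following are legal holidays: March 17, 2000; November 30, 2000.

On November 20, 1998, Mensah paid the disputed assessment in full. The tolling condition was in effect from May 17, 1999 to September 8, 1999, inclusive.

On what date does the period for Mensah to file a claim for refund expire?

3 years after November 20, 1998 is November 20, 2001.
From May 17, 1999 through September 8, 1999 inclusive is 115 days; tolling adds 115 days: November 20, 2001 + 115 days = March 15, 2002.
March 15, 2002 is a Friday and not a legal holiday, so no extension applies.

March 15, 2002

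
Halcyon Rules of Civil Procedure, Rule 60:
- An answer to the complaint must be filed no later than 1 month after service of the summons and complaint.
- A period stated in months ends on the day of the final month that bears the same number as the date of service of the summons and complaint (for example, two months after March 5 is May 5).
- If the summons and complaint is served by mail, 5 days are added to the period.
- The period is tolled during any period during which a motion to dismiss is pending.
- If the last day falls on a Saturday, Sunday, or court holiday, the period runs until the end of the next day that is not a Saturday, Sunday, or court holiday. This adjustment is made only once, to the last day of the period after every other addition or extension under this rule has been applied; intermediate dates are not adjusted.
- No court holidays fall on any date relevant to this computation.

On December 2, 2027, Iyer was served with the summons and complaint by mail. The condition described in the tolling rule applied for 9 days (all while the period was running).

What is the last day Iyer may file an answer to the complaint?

1 month after December 2, 2027 is January 2, 2028.
Service was by mail, adding 5 days: January 2, 2028 + 5 days = January 7, 2028.
Tolling adds 9 days: January 7, 2028 + 9 days = January 16, 2028.
January 16, 2028 is Sunday. The next qualifying day is January 17, 2028.

January 17, 2028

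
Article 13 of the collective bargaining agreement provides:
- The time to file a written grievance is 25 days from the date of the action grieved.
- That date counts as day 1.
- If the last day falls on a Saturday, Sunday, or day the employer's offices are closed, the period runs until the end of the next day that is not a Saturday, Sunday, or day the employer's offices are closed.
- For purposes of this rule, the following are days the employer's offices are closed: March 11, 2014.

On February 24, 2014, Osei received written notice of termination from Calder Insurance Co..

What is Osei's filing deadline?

Counting February 24, 2014 as day 1, day 25 is March 20, 2014.
March 20, 2014 is a Thursday and not a day the employer's offices are closed, so no extension applies.

March 20, 2014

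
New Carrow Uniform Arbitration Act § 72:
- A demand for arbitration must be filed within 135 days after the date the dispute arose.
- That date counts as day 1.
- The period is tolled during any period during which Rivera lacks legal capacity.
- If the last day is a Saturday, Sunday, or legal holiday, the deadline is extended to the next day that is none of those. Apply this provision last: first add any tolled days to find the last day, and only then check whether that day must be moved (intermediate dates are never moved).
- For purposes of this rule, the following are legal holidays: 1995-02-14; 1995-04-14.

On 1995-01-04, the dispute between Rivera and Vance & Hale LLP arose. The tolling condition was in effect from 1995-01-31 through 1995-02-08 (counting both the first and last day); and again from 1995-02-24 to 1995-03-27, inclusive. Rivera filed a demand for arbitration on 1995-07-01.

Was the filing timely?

No

Counting 1995-01-04 as day 1, day 135 is May 18, 1995.
From January 31, 1995 through February 8, 1995 inclusive is 9 days; tolling adds 9 days: May 18, 1995 + 9 days = May 27, 1995.
From February 24, 1995 through March 27, 1995 inclusive is 32 days; tolling adds 32 days: May 27, 1995 + 32 days = June 28, 1995.
June 28, 1995 is a Wednesday and not a legal holiday, so no extension applies.
The deadline is June 28, 1995; the filing on July 1, 1995 is after that date.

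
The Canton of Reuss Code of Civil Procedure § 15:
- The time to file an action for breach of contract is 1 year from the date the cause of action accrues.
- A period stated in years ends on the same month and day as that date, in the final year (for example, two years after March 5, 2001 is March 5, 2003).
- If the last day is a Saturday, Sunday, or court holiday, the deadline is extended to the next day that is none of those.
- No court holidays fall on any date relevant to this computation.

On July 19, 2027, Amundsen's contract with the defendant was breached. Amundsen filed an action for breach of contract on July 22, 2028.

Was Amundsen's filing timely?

No

1 year after July 19, 2027 is July 19, 2028.
July 19, 2028 is a Wednesday and not a court holiday, so no extension applies.
The deadline is July 19, 2028; the filing on July 22, 2028 is after that date.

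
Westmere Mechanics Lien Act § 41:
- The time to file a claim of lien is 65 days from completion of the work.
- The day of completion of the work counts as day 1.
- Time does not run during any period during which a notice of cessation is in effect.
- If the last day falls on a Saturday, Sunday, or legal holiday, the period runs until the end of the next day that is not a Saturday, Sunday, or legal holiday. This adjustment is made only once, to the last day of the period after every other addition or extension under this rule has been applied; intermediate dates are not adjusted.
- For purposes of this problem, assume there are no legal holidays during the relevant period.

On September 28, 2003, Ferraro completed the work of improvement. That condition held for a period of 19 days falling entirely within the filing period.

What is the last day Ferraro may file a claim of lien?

December 22, 2003

Counting September 28, 2003 as day 1, day 65 is December 1, 2003.
Tolling adds 19 days: December 1, 2003 + 19 days = December 20, 2003.
December 20, 2003 is Saturday; December 21, 2003 is Sunday. The next qualifying day is December 22, 2003.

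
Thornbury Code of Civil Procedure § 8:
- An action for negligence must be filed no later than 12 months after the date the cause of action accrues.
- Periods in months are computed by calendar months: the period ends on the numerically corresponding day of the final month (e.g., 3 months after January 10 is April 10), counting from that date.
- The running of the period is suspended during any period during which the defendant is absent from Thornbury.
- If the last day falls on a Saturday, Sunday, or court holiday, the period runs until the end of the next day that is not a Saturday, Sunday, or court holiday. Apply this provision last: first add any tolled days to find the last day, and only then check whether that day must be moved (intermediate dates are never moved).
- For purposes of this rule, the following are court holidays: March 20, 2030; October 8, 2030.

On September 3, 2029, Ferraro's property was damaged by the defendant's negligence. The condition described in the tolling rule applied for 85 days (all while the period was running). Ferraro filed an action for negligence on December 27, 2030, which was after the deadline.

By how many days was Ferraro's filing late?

30 days

12 months after September 3, 2029 is September 3, 2030.
Tolling adds 85 days: September 3, 2030 + 85 days = November 27, 2030.
November 27, 2030 is a Wednesday and not a court holiday, so no extension applies.
The deadline is November 27, 2030; from November 27, 2030 to December 27, 2030 is 30 days.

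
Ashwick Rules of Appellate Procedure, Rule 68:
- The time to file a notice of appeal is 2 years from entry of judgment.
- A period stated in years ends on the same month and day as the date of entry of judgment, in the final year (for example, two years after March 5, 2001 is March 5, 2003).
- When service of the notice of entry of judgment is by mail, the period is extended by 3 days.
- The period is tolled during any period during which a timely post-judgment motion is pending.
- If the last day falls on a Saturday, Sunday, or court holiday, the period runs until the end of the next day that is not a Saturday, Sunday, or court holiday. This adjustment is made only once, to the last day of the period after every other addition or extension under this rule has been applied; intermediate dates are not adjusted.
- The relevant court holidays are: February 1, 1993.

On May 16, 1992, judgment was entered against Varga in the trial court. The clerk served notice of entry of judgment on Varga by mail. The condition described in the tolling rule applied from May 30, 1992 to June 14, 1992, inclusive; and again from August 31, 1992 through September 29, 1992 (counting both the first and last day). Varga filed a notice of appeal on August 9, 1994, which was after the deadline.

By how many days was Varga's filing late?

2 years after May 16, 1992 is May 16, 1994.
Service was by mail, adding 3 days: May 16, 1994 + 3 days = May 19, 1994.
From May 30, 1992 through June 14, 1992 inclusive is 16 days; tolling adds 16 days: May 19, 1994 + 16 days = June 4, 1994.
From August 31, 1992 through September 29, 1992 inclusive is 30 days; tolling adds 30 days: June 4, 1994 + 30 days = July 4, 1994.
July 4, 1994 is a Monday and not a court holiday, so no extension applies.
The deadline is July 4, 1994; from July 4, 1994 to August 9, 1994 is 36 days.

36 days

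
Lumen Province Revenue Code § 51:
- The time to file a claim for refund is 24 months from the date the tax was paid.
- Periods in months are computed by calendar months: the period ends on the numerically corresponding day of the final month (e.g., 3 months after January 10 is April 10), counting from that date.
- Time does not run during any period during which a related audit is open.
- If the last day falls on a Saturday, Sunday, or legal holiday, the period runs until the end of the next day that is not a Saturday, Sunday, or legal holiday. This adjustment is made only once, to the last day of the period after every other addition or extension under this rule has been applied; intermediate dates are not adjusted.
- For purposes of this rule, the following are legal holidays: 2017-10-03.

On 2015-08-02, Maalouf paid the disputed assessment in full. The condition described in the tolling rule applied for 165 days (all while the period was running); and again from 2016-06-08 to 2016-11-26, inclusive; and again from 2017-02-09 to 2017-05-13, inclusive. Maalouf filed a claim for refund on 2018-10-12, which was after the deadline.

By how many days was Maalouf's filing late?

24 months after 2015-08-02 is August 2, 2017.
Tolling adds 165 days: August 2, 2017 + 165 days = January 14, 2018.
From June 8, 2016 through November 26, 2016 inclusive is 172 days; tolling adds 172 days: January 14, 2018 + 172 days = July 5, 2018.
From February 9, 2017 through May 13, 2017 inclusive is 94 days; tolling adds 94 days: July 5, 2018 + 94 days = October 7, 2018.
October 7, 2018 is Sunday. The next qualifying day is October 8, 2018.
The deadline is October 8, 2018; from October 8, 2018 to October 12, 2018 is 4 days.

4 days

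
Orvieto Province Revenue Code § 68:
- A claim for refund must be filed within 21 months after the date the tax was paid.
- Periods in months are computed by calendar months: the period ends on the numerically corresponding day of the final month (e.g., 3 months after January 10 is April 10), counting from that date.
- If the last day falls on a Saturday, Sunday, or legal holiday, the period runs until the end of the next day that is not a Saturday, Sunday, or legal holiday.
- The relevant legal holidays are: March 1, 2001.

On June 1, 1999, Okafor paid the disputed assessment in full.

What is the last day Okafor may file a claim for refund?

March 2, 2001

21 months after June 1, 1999 is March 1, 2001.
March 1, 2001 is a listed holiday. The next qualifying day is March 2, 2001.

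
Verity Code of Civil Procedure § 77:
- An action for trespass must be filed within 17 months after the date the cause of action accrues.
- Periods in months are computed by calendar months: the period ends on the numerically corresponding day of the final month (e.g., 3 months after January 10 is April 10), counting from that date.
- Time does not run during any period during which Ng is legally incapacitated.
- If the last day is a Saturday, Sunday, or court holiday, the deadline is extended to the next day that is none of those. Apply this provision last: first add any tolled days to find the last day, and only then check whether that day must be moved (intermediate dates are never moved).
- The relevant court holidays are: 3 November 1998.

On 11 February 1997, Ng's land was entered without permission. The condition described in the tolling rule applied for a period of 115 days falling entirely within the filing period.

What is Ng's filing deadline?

November 4, 1998

17 months after 11 February 1997 is July 11, 1998.
Tolling adds 115 days: July 11, 1998 + 115 days = November 3, 1998.
November 3, 1998 is a listed holiday. The next qualifying day is November 4, 1998.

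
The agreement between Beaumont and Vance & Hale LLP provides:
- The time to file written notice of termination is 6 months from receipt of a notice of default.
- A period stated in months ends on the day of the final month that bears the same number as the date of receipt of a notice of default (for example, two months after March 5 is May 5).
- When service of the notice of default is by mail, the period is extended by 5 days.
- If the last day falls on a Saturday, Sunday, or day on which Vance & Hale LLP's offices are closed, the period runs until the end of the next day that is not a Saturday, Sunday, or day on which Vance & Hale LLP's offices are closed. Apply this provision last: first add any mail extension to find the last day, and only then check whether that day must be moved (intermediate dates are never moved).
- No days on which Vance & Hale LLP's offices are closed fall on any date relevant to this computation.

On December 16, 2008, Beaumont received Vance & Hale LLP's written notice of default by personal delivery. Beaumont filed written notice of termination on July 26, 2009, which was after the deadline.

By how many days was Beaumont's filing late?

40 days

6 months after December 16, 2008 is June 16, 2009.
Service was not by mail, so no mail extension applies.
June 16, 2009 is a Tuesday and not a day on which Vance & Hale LLP's offices are closed, so no extension applies.
The deadline is June 16, 2009; from June 16, 2009 to July 26, 2009 is 40 days.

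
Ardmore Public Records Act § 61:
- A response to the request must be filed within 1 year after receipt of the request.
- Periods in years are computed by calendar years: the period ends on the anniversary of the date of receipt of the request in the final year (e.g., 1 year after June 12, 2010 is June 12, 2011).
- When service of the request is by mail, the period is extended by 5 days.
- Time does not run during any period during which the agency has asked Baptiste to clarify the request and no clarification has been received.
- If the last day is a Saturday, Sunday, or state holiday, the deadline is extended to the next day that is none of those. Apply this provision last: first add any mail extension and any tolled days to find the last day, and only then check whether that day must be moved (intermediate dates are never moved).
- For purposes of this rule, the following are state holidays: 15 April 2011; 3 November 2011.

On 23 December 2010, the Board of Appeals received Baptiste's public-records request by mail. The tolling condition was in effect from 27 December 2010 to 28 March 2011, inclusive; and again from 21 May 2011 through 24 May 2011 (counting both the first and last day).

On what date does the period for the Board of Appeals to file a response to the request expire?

April 2, 2012

1 year after 23 December 2010 is December 23, 2011.
Service was by mail, adding 5 days: December 23, 2011 + 5 days = December 28, 2011.
From December 27, 2010 through March 28, 2011 inclusive is 92 days; tolling adds 92 days: December 28, 2011 + 92 days = March 29, 2012.
From May 21, 2011 through May 24, 2011 inclusive is 4 days; tolling adds 4 days: March 29, 2012 + 4 days = April 2, 2012.
April 2, 2012 is a Monday and not a state holiday, so no extension applies.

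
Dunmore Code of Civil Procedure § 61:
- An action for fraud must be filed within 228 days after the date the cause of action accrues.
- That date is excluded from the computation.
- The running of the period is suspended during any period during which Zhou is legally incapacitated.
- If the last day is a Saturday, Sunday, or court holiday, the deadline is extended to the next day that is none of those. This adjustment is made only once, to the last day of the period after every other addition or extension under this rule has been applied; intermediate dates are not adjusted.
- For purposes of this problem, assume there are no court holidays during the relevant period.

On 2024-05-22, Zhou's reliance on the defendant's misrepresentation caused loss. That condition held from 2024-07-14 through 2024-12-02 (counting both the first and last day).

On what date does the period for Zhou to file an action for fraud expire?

May 27, 2025

228 days after 2024-05-22 is January 5, 2025.
From July 14, 2024 through December 2, 2024 inclusive is 142 days; tolling adds 142 days: January 5, 2025 + 142 days = May 27, 2025.
May 27, 2025 is a Tuesday and not a court holiday, so no extension applies.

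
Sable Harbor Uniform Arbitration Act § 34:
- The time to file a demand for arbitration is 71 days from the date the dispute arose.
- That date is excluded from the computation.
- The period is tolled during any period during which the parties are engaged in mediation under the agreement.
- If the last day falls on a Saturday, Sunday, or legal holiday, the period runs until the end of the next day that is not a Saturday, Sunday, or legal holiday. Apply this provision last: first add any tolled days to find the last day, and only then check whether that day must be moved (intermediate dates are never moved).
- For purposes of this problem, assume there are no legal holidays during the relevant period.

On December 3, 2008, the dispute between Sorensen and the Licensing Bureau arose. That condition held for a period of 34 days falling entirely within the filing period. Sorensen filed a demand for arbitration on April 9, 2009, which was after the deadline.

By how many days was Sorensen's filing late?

22 days

71 days after December 3, 2008 is February 12, 2009.
Tolling adds 34 days: February 12, 2009 + 34 days = March 18, 2009.
March 18, 2009 is a Wednesday and not a legal holiday, so no extension applies.
The deadline is March 18, 2009; from March 18, 2009 to April 9, 2009 is 22 days.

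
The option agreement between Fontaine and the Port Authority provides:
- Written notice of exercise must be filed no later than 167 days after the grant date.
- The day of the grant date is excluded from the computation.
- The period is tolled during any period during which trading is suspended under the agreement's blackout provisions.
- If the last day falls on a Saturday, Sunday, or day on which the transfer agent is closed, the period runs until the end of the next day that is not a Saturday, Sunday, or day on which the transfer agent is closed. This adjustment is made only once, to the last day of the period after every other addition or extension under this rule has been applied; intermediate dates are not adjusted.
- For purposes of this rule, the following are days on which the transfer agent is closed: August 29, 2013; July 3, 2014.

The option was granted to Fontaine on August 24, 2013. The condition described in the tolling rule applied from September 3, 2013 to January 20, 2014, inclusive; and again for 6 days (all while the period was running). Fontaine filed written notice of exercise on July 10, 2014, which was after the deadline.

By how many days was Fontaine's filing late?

6 days

167 days after August 24, 2013 is February 7, 2014.
From September 3, 2013 through January 20, 2014 inclusive is 140 days; tolling adds 140 days: February 7, 2014 + 140 days = June 27, 2014.
Tolling adds 6 days: June 27, 2014 + 6 days = July 3, 2014.
July 3, 2014 is a listed holiday. The next qualifying day is July 4, 2014.
The deadline is July 4, 2014; from July 4, 2014 to July 10, 2014 is 6 days.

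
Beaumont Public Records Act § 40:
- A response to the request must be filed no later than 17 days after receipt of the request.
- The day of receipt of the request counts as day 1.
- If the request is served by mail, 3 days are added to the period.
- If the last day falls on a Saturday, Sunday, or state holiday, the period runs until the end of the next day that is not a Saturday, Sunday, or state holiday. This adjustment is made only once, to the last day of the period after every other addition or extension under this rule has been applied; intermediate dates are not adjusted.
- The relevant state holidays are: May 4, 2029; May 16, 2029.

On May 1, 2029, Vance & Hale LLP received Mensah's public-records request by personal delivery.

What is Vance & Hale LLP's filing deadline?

May 17, 2029

Counting May 1, 2029 as day 1, day 17 is May 17, 2029.
Service was not by mail, so no mail extension applies.
May 17, 2029 is a Thursday and not a state holiday, so no extension applies.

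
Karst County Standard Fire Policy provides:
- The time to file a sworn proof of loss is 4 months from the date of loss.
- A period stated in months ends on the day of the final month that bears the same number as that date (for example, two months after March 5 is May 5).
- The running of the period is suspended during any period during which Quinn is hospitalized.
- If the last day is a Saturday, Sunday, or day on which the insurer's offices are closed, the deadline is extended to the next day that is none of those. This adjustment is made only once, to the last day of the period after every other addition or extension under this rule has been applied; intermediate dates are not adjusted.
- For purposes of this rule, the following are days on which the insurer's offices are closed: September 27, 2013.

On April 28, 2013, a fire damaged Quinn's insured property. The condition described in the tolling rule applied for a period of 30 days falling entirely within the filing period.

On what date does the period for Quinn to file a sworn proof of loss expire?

September 30, 2013

4 months after April 28, 2013 is August 28, 2013.
Tolling adds 30 days: August 28, 2013 + 30 days = September 27, 2013.
September 27, 2013 is a listed holiday; September 28, 2013 is Saturday; September 29, 2013 is Sunday. The next qualifying day is September 30, 2013.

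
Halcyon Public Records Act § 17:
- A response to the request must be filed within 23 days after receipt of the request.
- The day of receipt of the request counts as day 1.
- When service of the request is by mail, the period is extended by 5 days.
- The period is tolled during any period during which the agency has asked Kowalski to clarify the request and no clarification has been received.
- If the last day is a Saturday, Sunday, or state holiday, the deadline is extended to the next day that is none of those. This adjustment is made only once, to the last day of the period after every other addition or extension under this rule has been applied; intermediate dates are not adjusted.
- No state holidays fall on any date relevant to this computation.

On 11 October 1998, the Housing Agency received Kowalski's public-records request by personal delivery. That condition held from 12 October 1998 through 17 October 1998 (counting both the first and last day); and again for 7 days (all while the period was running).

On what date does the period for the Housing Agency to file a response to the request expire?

November 16, 1998

Counting 11 October 1998 as day 1, day 23 is November 2, 1998.
Service was not by mail, so no mail extension applies.
From October 12, 1998 through October 17, 1998 inclusive is 6 days; tolling adds 6 days: November 2, 1998 + 6 days = November 8, 1998.
Tolling adds 7 days: November 8, 1998 + 7 days = November 15, 1998.
November 15, 1998 is Sunday. The next qualifying day is November 16, 1998.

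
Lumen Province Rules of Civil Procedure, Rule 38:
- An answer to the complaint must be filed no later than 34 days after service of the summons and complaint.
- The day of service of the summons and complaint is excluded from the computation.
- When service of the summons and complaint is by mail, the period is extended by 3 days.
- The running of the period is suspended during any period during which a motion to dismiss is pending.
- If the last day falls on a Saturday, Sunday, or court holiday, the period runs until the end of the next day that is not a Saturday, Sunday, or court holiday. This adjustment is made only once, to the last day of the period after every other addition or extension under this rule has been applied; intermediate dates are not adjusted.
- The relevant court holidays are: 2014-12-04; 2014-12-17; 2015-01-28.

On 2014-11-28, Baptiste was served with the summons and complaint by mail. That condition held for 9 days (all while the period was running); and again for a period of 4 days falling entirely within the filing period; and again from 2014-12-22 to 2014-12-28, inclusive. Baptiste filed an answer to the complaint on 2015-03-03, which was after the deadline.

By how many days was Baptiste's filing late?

36 days

34 days after 2014-11-28 is January 1, 2015.
Service was by mail, adding 3 days: January 1, 2015 + 3 days = January 4, 2015.
Tolling adds 9 days: January 4, 2015 + 9 days = January 13, 2015.
Tolling adds 4 days: January 13, 2015 + 4 days = January 17, 2015.
From December 22, 2014 through December 28, 2014 inclusive is 7 days; tolling adds 7 days: January 17, 2015 + 7 days = January 24, 2015.
January 24, 2015 is Saturday; January 25, 2015 is Sunday. The next qualifying day is January 26, 2015.
The deadline is January 26, 2015; from January 26, 2015 to March 3, 2015 is 36 days.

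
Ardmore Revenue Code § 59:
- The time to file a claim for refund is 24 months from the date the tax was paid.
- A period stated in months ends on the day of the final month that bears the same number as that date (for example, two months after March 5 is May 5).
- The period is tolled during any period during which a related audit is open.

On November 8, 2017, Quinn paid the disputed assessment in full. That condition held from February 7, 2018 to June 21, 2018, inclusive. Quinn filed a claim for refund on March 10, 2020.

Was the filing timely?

24 months after November 8, 2017 is November 8, 2019.
From February 7, 2018 through June 21, 2018 inclusive is 135 days; tolling adds 135 days: November 8, 2019 + 135 days = March 22, 2020.
The deadline is March 22, 2020; the filing on March 10, 2020 is on or before that date.

Yes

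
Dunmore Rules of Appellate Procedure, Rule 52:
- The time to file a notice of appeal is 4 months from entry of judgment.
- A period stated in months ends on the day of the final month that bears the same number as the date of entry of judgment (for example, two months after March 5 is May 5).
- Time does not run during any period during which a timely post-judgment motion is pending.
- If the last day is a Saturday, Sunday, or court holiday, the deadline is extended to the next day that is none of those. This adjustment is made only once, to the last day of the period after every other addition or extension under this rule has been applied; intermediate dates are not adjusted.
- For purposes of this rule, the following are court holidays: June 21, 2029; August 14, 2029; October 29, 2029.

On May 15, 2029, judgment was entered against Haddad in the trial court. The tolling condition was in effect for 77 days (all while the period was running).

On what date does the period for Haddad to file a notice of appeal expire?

December 3, 2029

4 months after May 15, 2029 is September 15, 2029.
Tolling adds 77 days: September 15, 2029 + 77 days = December 1, 2029.
December 1, 2029 is Saturday; December 2, 2029 is Sunday. The next qualifying day is December 3, 2029.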